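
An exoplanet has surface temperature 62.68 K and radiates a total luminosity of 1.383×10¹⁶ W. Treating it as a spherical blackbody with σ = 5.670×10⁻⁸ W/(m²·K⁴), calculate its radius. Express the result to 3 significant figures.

R ≈ 3.55×10⁷ m

L = 4πR²σT⁴ ⇒ R = √(L/(4πσT⁴)).
σT⁴ = 0.875183 W/m², so R = √(1.383×10¹⁶/(4π×0.875183)) = 3.55×10⁷ m.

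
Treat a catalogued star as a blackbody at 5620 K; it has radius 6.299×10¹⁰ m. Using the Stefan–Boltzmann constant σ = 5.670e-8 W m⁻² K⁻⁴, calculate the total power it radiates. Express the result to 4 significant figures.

P ≈ 2.820×10³⁰ W

Surface area A = 4πR² = 4π(6.299×10¹⁰ m)² = 4.98601×10²² m².
P = σAT⁴ = 5.670×10⁻⁸ × 4.98601×10²² × (5620)⁴ = 2.820×10³⁰ W.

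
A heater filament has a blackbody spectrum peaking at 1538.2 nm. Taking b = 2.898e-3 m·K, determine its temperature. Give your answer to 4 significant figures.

T ≈ 1884 K

Wien's law gives T = b/λ_max = (2.898×10⁻³ m·K)/(1.5382×10⁻⁶ m) = 1884 K.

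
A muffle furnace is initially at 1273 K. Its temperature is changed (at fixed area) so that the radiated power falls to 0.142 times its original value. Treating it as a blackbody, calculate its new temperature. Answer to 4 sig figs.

T₂ ≈ 781.4 K

P ∝ T⁴, so T₂/T₁ = (P₂/P₁)^(1/4) = (0.142)^(1/4) = 0.613864.
T₂ = 1273 × 0.613864 = 781.4 K.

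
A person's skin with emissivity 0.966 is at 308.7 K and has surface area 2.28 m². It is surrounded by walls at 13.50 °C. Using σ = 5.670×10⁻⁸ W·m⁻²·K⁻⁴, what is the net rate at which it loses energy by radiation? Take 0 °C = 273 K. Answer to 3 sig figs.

Net loss ≈ 293 W

Surroundings: T = 13.50 °C + 273 = 286.50 K.
Area A = 2.28 m².
Net radiated power P_net = εσA(T⁴ − T₀⁴) = 0.966×5.670×10⁻⁸×2.28×(308.7⁴ − 286.50⁴).
T⁴ − T₀⁴ = 9.08127×10⁹ − 6.73750×10⁹ = 2.34377×10⁹ K⁴, so P_net = 293 W.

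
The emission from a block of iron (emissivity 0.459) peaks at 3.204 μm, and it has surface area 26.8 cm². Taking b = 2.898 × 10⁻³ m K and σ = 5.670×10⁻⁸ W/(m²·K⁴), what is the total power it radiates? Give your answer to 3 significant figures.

Wien's law: T = b/λ_max = 2.898×10⁻³/3.204×10⁻⁶ = 904.494 K.
Area A = 26.8 cm² = 2.68×10⁻³ m².
Then P = εσAT⁴ = 0.459×5.670×10⁻⁸×2.68×10⁻³×(904.494)⁴ = 46.7 W.

P ≈ 46.7 W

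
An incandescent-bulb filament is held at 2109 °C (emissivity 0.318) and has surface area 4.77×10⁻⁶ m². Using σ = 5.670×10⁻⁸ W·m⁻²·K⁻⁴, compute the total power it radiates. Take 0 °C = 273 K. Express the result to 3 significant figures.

T = 2109 °C + 273 = 2382 K.
Area A = 4.77×10⁻⁶ m².
P = εσAT⁴ = 0.318 × 5.670×10⁻⁸ × 4.77×10⁻⁶ × (2382)⁴ = 2.77 W.

P ≈ 2.77 W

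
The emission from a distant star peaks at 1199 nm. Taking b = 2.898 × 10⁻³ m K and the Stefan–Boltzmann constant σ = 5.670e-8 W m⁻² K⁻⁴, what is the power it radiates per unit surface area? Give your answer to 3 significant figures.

I ≈ 1.94×10⁶ W/m²

Wien's law: T = b/λ_max = 2.898×10⁻³/1.199×10⁻⁶ = 2417.01 K.
Then I = σT⁴ = 5.670×10⁻⁸×(2417.01)⁴ = 1.94×10⁶ W/m².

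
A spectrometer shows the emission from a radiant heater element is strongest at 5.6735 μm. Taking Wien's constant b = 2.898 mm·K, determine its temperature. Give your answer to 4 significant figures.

T ≈ 510.8 K

Wien's law gives T = b/λ_max = (2.898×10⁻³ m·K)/(5.6735×10⁻⁶ m) = 510.8 K.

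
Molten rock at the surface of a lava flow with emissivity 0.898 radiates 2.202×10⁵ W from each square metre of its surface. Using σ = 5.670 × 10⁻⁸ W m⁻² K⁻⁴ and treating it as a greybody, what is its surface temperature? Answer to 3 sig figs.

I = εσT⁴, so T = (I/εσ)^(1/4) = (2.202×10⁵/(0.898×5.670×10⁻⁸))^(1/4) = 1.44×10³ K.

T ≈ 1.44×10³ K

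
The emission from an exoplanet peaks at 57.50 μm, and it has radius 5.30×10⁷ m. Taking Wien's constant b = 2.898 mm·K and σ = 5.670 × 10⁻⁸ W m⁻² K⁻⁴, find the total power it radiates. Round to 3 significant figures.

Wien's law: T = b/λ_max = 2.898×10⁻³/5.750×10⁻⁵ = 50.4000 K.
Surface area A = 4πR² = 4π(5.30×10⁷ m)² = 3.52989×10¹⁶ m².
Then P = σAT⁴ = 5.670×10⁻⁸×3.52989×10¹⁶×(50.4000)⁴ = 1.29×10¹⁶ W.

P ≈ 1.29×10¹⁶ W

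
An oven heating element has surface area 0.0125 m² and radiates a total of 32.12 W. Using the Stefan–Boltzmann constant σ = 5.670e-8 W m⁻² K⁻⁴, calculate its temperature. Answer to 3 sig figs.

T ≈ 461 K

Area A = 0.0125 m².
P = σAT⁴ ⇒ T = (P/(σA))^(1/4) = (32.12/(5.670×10⁻⁸×0.0125))^(1/4) = 461 K.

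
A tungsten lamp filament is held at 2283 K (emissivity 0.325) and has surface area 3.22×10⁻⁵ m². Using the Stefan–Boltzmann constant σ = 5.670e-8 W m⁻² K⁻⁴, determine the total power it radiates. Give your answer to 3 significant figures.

P ≈ 16.1 W

Area A = 3.22×10⁻⁵ m².
P = εσAT⁴ = 0.325 × 5.670×10⁻⁸ × 3.22×10⁻⁵ × (2283)⁴ = 16.1 W.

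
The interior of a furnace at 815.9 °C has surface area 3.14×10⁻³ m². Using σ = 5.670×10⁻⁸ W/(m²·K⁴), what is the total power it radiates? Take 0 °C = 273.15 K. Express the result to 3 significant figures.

P ≈ 250 W

T = 815.9 °C + 273.15 = 1089.05 K.
Area A = 3.14×10⁻³ m².
P = σAT⁴ = 5.670×10⁻⁸ × 3.14×10⁻³ × (1089.05)⁴ = 250 W.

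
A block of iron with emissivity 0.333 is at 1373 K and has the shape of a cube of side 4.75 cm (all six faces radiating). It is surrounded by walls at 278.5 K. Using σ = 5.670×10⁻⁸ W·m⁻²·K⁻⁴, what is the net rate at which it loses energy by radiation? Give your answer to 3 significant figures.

Net loss ≈ 907 W

Area A = 6s² = 6×(0.0475 m)² = 0.0135375 m².
Net radiated power P_net = εσA(T⁴ − T₀⁴) = 0.333×5.670×10⁻⁸×0.0135375×(1373⁴ − 278.5⁴).
T⁴ − T₀⁴ = 3.55371×10¹² − 6.01590×10⁹ = 3.54769×10¹² K⁴, so P_net = 907 W.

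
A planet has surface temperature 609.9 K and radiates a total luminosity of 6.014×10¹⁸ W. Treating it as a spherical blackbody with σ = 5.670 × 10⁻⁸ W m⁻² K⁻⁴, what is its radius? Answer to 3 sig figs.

L = 4πR²σT⁴ ⇒ R = √(L/(4πσT⁴)).
σT⁴ = 7845.45 W/m², so R = √(6.014×10¹⁸/(4π×7845.45)) = 7.81×10⁶ m.

R ≈ 7.81×10⁶ m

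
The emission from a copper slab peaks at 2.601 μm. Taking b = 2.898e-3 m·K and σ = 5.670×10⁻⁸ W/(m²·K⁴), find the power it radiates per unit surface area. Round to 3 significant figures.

I ≈ 8.74×10⁴ W/m²

Wien's law: T = b/λ_max = 2.898×10⁻³/2.601×10⁻⁶ = 1114.19 K.
Then I = σT⁴ = 5.670×10⁻⁸×(1114.19)⁴ = 8.74×10⁴ W/m².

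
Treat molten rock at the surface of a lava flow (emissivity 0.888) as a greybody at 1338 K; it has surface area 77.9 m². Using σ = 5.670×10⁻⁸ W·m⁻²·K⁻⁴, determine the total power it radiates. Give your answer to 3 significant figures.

Area A = 77.9 m².
P = εσAT⁴ = 0.888 × 5.670×10⁻⁸ × 77.9 × (1338)⁴ = 1.26×10⁷ W.

P ≈ 1.26×10⁷ W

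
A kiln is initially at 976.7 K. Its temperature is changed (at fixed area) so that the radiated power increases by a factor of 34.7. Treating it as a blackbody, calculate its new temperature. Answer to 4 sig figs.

P ∝ T⁴, so T₂/T₁ = (P₂/P₁)^(1/4) = (34.7)^(1/4) = 2.42707.
T₂ = 976.7 × 2.42707 = 2371 K.

T₂ ≈ 2371 K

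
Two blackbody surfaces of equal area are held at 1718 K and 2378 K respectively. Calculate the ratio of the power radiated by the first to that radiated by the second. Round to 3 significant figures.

With equal areas, P₁/P₂ = (T₁/T₂)⁴ = (1718/2378)⁴ = 0.272.

P₁/P₂ ≈ 0.272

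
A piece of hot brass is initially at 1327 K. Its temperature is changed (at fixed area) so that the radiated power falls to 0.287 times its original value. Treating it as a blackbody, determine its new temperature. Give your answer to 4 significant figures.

P ∝ T⁴, so T₂/T₁ = (P₂/P₁)^(1/4) = (0.287)^(1/4) = 0.731932.
T₂ = 1327 × 0.731932 = 971.3 K.

T₂ ≈ 971.3 K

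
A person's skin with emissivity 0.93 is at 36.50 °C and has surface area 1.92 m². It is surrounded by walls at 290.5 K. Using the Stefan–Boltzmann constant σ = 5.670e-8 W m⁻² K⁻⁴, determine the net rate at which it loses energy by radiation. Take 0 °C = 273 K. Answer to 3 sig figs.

Net loss ≈ 208 W

T = 36.50 °C + 273 = 309.50 K.
Area A = 1.92 m².
Net radiated power P_net = εσA(T⁴ − T₀⁴) = 0.93×5.670×10⁻⁸×1.92×(309.50⁴ − 290.5⁴).
T⁴ − T₀⁴ = 9.17577×10⁹ − 7.12171×10⁹ = 2.05406×10⁹ K⁴, so P_net = 208 W.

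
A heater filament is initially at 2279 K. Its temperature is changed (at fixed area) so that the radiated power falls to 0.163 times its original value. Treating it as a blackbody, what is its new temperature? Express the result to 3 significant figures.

T₂ ≈ 1.45×10³ K

P ∝ T⁴, so T₂/T₁ = (P₂/P₁)^(1/4) = (0.163)^(1/4) = 0.635400.
T₂ = 2279 × 0.635400 = 1.45×10³ K.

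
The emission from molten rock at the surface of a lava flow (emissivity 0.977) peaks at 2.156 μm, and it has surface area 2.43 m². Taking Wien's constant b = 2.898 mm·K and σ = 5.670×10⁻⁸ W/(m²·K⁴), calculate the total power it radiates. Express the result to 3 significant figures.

P ≈ 4.39×10⁵ W

Wien's law: T = b/λ_max = 2.898×10⁻³/2.156×10⁻⁶ = 1344.16 K.
Area A = 2.43 m².
Then P = εσAT⁴ = 0.977×5.670×10⁻⁸×2.43×(1344.16)⁴ = 4.39×10⁵ W.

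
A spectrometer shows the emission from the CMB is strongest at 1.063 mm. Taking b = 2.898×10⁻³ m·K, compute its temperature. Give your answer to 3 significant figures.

Wien's law gives T = b/λ_max = (2.898×10⁻³ m·K)/(1.063×10⁻³ m) = 2.73 K.

T ≈ 2.73 K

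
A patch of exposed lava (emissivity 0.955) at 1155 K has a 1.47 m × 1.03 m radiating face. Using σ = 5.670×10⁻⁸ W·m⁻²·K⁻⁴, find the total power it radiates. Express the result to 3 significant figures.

P ≈ 1.46×10⁵ W

Area A = 1.47 × 1.03 = 1.5141 m².
P = εσAT⁴ = 0.955 × 5.670×10⁻⁸ × 1.5141 × (1155)⁴ = 1.46×10⁵ W.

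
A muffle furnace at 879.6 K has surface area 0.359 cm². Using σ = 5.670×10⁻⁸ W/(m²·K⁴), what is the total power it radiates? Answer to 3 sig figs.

Area A = 0.359 cm² = 3.59×10⁻⁵ m².
P = σAT⁴ = 5.670×10⁻⁸ × 3.59×10⁻⁵ × (879.6)⁴ = 1.22 W.

P ≈ 1.22 W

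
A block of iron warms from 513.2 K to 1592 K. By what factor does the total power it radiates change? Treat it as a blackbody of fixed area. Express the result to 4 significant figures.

P ∝ T⁴, so P₂/P₁ = (T₂/T₁)⁴ = (1592/513.2)⁴ = (3.10210)⁴ = 92.60.

P₂/P₁ ≈ 92.60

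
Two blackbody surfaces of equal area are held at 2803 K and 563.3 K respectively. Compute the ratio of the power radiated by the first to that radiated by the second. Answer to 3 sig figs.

With equal areas, P₁/P₂ = (T₁/T₂)⁴ = (2803/563.3)⁴ = 613.

P₁/P₂ ≈ 613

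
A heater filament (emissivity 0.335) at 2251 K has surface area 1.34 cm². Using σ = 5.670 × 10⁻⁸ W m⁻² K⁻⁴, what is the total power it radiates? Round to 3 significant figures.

Area A = 1.34 cm² = 1.34×10⁻⁴ m².
P = εσAT⁴ = 0.335 × 5.670×10⁻⁸ × 1.34×10⁻⁴ × (2251)⁴ = 65.3 W.

P ≈ 65.3 W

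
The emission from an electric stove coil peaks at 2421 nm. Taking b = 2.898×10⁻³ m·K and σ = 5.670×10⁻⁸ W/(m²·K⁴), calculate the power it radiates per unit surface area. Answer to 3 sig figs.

I ≈ 1.16×10⁵ W/m²

Wien's law: T = b/λ_max = 2.898×10⁻³/2.421×10⁻⁶ = 1197.03 K.
Then I = σT⁴ = 5.670×10⁻⁸×(1197.03)⁴ = 1.16×10⁵ W/m².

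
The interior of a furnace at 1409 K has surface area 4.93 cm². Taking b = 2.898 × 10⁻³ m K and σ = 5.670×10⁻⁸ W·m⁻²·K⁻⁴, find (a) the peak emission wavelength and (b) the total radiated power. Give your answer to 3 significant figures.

λ_max ≈ 2.06 μm; P ≈ 110 W

(a) λ_max = b/T = 2.898×10⁻³/1409 = 2.057×10⁻⁶ m = 2.06 μm.
Area A = 4.93 cm² = 4.93×10⁻⁴ m².
(b) P = σAT⁴ = 5.670×10⁻⁸×4.93×10⁻⁴×(1409)⁴ = 110 W.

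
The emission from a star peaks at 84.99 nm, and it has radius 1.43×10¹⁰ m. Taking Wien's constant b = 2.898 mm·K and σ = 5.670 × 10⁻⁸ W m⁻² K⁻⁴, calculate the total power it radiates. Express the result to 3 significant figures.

Wien's law: T = b/λ_max = 2.898×10⁻³/8.499×10⁻⁸ = 34098.1 K.
Surface area A = 4πR² = 4π(1.43×10¹⁰ m)² = 2.56970×10²¹ m².
Then P = σAT⁴ = 5.670×10⁻⁸×2.56970×10²¹×(34098.1)⁴ = 1.97×10³² W.

P ≈ 1.97×10³² W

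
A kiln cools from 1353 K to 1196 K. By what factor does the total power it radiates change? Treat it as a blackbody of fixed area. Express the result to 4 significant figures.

P₂/P₁ ≈ 0.6106

P ∝ T⁴, so P₂/P₁ = (T₂/T₁)⁴ = (1196/1353)⁴ = (0.883962)⁴ = 0.6106.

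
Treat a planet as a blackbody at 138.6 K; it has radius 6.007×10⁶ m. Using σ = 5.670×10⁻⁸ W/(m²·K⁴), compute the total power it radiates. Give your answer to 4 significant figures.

Surface area A = 4πR² = 4π(6.007×10⁶ m)² = 4.53446×10¹⁴ m².
P = σAT⁴ = 5.670×10⁻⁸ × 4.53446×10¹⁴ × (138.6)⁴ = 9.488×10¹⁵ W.

P ≈ 9.488×10¹⁵ W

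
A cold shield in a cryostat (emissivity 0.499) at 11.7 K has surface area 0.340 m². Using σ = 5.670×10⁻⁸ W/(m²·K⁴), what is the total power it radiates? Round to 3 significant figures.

Area A = 0.340 m².
P = εσAT⁴ = 0.499 × 5.670×10⁻⁸ × 0.340 × (11.7)⁴ = 1.80×10⁻⁴ W.

P ≈ 1.80×10⁻⁴ W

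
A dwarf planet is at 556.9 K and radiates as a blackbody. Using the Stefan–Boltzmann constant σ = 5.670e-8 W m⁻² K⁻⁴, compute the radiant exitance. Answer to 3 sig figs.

I ≈ 5.45×10³ W/m²

Stefan–Boltzmann: I = σT⁴ = 5.670×10⁻⁸ × (556.9)⁴ = 5.45×10³ W/m².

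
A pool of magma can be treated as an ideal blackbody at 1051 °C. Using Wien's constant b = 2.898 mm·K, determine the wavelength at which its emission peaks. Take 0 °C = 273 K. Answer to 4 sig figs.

λ_max ≈ 2.189 μm

T = 1051 °C + 273 = 1324 K.
Wien's displacement law: λ_max = b/T = (2.898×10⁻³ m·K)/(1324 K) = 2.1888×10⁻⁶ m.
That is 2.189 μm, in the infrared range.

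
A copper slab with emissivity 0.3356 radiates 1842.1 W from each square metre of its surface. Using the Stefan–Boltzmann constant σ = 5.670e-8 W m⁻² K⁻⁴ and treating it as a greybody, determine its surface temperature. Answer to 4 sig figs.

T ≈ 557.8 K

I = εσT⁴, so T = (I/εσ)^(1/4) = (1842.1/(0.3356×5.670×10⁻⁸))^(1/4) = 557.8 K.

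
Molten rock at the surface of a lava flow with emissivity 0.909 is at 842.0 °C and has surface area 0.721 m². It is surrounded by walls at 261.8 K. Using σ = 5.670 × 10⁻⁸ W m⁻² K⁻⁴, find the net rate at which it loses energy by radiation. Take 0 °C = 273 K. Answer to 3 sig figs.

T = 842.0 °C + 273 = 1115.0 K.
Area A = 0.721 m².
Net radiated power P_net = εσA(T⁴ − T₀⁴) = 0.909×5.670×10⁻⁸×0.721×(1115.0⁴ − 261.8⁴).
T⁴ − T₀⁴ = 1.54561×10¹² − 4.69763×10⁹ = 1.54091×10¹² K⁴, so P_net = 5.73×10⁴ W.

Net loss ≈ 5.73×10⁴ W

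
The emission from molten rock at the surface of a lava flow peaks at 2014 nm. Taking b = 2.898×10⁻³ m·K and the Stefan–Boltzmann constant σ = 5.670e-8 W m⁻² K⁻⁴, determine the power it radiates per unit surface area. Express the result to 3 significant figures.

I ≈ 2.43×10⁵ W/m²

Wien's law: T = b/λ_max = 2.898×10⁻³/2.014×10⁻⁶ = 1438.93 K.
Then I = σT⁴ = 5.670×10⁻⁸×(1438.93)⁴ = 2.43×10⁵ W/m².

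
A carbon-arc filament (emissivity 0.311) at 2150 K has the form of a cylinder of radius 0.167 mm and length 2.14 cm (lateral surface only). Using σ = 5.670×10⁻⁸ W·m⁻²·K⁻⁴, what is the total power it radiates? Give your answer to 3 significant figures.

P ≈ 8.46 W

Lateral area A = 2πrL = 2π×1.67×10⁻⁴×0.0214 = 2.24548×10⁻⁵ m².
P = εσAT⁴ = 0.311 × 5.670×10⁻⁸ × 2.24548×10⁻⁵ × (2150)⁴ = 8.46 W.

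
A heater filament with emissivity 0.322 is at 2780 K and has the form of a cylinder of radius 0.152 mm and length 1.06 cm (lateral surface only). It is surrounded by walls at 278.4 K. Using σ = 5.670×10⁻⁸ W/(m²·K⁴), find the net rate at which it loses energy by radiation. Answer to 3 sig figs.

Lateral area A = 2πrL = 2π×1.52×10⁻⁴×0.0106 = 1.01235×10⁻⁵ m².
Net radiated power P_net = εσA(T⁴ − T₀⁴) = 0.322×5.670×10⁻⁸×1.01235×10⁻⁵×(2780⁴ − 278.4⁴).
T⁴ − T₀⁴ = 5.97282×10¹³ − 6.00727×10⁹ = 5.97222×10¹³ K⁴, so P_net = 11.0 W.

Net loss ≈ 11.0 W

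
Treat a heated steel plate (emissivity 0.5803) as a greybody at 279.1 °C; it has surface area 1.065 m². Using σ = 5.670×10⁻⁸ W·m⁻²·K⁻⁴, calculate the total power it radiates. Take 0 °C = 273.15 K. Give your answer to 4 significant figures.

P ≈ 3259 W

T = 279.1 °C + 273.15 = 552.25 K.
Area A = 1.065 m².
P = εσAT⁴ = 0.5803 × 5.670×10⁻⁸ × 1.065 × (552.25)⁴ = 3259 W.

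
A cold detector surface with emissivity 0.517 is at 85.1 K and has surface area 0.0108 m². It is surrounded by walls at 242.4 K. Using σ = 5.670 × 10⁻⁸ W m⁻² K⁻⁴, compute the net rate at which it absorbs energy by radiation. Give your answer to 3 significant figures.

Area A = 0.0108 m².
Net radiated power P_net = εσA(T⁴ − T₀⁴) = 0.517×5.670×10⁻⁸×0.0108×(85.1⁴ − 242.4⁴).
T⁴ − T₀⁴ = 5.24467×10⁷ − 3.45247×10⁹ = -3.40002×10⁹ K⁴, so P_net = -1.08 W — negative, meaning a net gain of 1.08 W.

Net gain ≈ 1.08 W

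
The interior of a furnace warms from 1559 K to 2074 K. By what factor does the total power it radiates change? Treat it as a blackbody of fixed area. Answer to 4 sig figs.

P ∝ T⁴, so P₂/P₁ = (T₂/T₁)⁴ = (2074/1559)⁴ = (1.33034)⁴ = 3.132.

P₂/P₁ ≈ 3.132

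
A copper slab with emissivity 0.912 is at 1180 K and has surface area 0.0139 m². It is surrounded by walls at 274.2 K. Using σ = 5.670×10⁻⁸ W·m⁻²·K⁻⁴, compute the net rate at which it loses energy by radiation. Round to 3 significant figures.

Area A = 0.0139 m².
Net radiated power P_net = εσA(T⁴ − T₀⁴) = 0.912×5.670×10⁻⁸×0.0139×(1180⁴ − 274.2⁴).
T⁴ − T₀⁴ = 1.93878×10¹² − 5.65288×10⁹ = 1.93313×10¹² K⁴, so P_net = 1.39×10³ W.

Net loss ≈ 1.39×10³ W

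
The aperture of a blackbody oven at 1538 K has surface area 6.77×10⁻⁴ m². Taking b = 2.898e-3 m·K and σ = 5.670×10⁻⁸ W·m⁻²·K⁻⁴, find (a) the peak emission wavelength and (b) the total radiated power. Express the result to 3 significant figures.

λ_max ≈ 1.88 μm; P ≈ 215 W

(a) λ_max = b/T = 2.898×10⁻³/1538 = 1.884×10⁻⁶ m = 1.88 μm.
Area A = 6.77×10⁻⁴ m².
(b) P = σAT⁴ = 5.670×10⁻⁸×6.77×10⁻⁴×(1538)⁴ = 215 W.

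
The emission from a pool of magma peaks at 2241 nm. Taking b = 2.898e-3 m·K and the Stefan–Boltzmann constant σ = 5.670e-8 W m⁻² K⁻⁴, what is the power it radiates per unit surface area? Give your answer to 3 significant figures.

Wien's law: T = b/λ_max = 2.898×10⁻³/2.241×10⁻⁶ = 1293.17 K.
Then I = σT⁴ = 5.670×10⁻⁸×(1293.17)⁴ = 1.59×10⁵ W/m².

I ≈ 1.59×10⁵ W/m²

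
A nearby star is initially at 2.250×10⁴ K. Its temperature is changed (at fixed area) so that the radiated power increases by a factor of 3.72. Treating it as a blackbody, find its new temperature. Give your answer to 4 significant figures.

T₂ ≈ 3.125×10⁴ K

P ∝ T⁴, so T₂/T₁ = (P₂/P₁)^(1/4) = (3.72)^(1/4) = 1.38879.
T₂ = 2.250×10⁴ × 1.38879 = 3.125×10⁴ K.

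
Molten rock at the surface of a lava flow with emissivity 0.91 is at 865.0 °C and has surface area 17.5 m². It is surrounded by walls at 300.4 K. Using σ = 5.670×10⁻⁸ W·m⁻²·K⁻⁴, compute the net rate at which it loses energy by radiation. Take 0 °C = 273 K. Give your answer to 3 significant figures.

T = 865.0 °C + 273 = 1138.0 K.
Area A = 17.5 m².
Net radiated power P_net = εσA(T⁴ − T₀⁴) = 0.91×5.670×10⁻⁸×17.5×(1138.0⁴ − 300.4⁴).
T⁴ − T₀⁴ = 1.67714×10¹² − 8.14329×10⁹ = 1.66900×10¹² K⁴, so P_net = 1.51×10⁶ W.

Net loss ≈ 1.51×10⁶ W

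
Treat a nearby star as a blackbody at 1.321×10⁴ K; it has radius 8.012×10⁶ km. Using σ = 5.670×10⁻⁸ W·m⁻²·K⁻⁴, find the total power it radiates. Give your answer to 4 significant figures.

Surface area A = 4πR² = 4π(8.012×10⁹ m)² = 8.06662×10²⁰ m².
P = σAT⁴ = 5.670×10⁻⁸ × 8.06662×10²⁰ × (1.321×10⁴)⁴ = 1.393×10³⁰ W.

P ≈ 1.393×10³⁰ W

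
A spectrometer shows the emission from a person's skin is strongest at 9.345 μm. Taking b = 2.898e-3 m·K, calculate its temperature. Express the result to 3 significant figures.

T ≈ 310 K

Wien's law gives T = b/λ_max = (2.898×10⁻³ m·K)/(9.345×10⁻⁶ m) = 310 K.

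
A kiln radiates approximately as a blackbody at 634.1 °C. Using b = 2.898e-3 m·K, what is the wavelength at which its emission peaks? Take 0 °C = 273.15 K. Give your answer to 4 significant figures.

T = 634.1 °C + 273.15 = 907.25 K.
Wien's displacement law: λ_max = b/T = (2.898×10⁻³ m·K)/(907.25 K) = 3.1943×10⁻⁶ m.
That is 3.194 μm, in the infrared range.

λ_max ≈ 3.194 μm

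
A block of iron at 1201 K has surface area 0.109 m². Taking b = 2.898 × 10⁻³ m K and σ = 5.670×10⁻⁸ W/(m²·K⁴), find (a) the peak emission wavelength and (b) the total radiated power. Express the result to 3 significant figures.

(a) λ_max = b/T = 2.898×10⁻³/1201 = 2.413×10⁻⁶ m = 2.41 μm.
Area A = 0.109 m².
(b) P = σAT⁴ = 5.670×10⁻⁸×0.109×(1201)⁴ = 1.29×10⁴ W.

λ_max ≈ 2.41 μm; P ≈ 1.29×10⁴ W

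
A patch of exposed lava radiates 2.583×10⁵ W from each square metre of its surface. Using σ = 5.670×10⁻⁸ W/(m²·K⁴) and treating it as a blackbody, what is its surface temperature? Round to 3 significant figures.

T ≈ 1.46×10³ K

I = σT⁴, so T = (I/σ)^(1/4) = (2.583×10⁵/(5.670×10⁻⁸))^(1/4) = 1.46×10³ K.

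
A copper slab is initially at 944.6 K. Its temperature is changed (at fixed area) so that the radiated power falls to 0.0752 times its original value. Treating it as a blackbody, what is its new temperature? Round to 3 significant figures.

T₂ ≈ 495 K

P ∝ T⁴, so T₂/T₁ = (P₂/P₁)^(1/4) = (0.0752)^(1/4) = 0.523666.
T₂ = 944.6 × 0.523666 = 495 K.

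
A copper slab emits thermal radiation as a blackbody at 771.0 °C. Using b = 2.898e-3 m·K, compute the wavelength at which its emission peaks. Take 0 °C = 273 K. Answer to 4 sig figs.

λ_max ≈ 2776 nm

T = 771.0 °C + 273 = 1044.0 K.
Wien's displacement law: λ_max = b/T = (2.898×10⁻³ m·K)/(1044.0 K) = 2.7759×10⁻⁶ m.
That is 2776 nm, in the infrared range.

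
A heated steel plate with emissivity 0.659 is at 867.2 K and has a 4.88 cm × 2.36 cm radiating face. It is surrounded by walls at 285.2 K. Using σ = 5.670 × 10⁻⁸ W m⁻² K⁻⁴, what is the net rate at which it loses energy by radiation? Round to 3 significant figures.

Area A = 0.0488 × 0.0236 = 1.15168×10⁻³ m².
Net radiated power P_net = εσA(T⁴ − T₀⁴) = 0.659×5.670×10⁻⁸×1.15168×10⁻³×(867.2⁴ − 285.2⁴).
T⁴ − T₀⁴ = 5.65558×10¹¹ − 6.61604×10⁹ = 5.58942×10¹¹ K⁴, so P_net = 24.1 W.

Net loss ≈ 24.1 W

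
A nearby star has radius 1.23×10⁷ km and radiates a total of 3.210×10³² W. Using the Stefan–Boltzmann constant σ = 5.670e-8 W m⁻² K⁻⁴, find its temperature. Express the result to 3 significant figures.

Surface area A = 4πR² = 4π(1.23×10¹⁰ m)² = 1.90117×10²¹ m².
P = σAT⁴ ⇒ T = (P/(σA))^(1/4) = (3.210×10³²/(5.670×10⁻⁸×1.90117×10²¹))^(1/4) = 4.15×10⁴ K.

T ≈ 4.15×10⁴ K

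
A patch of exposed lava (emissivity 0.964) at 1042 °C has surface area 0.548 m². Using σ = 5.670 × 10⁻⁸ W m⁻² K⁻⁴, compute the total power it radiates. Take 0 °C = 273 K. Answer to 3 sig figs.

P ≈ 8.96×10⁴ W

T = 1042 °C + 273 = 1315 K.
Area A = 0.548 m².
P = εσAT⁴ = 0.964 × 5.670×10⁻⁸ × 0.548 × (1315)⁴ = 8.96×10⁴ W.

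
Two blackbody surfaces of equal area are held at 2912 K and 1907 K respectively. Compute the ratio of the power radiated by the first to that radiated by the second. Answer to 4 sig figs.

P₁/P₂ ≈ 5.437

With equal areas, P₁/P₂ = (T₁/T₂)⁴ = (2912/1907)⁴ = 5.437.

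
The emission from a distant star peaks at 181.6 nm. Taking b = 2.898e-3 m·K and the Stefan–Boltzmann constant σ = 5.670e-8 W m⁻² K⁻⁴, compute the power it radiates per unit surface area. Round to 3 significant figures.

Wien's law: T = b/λ_max = 2.898×10⁻³/1.816×10⁻⁷ = 15958.1 K.
Then I = σT⁴ = 5.670×10⁻⁸×(15958.1)⁴ = 3.68×10⁹ W/m².

I ≈ 3.68×10⁹ W/m²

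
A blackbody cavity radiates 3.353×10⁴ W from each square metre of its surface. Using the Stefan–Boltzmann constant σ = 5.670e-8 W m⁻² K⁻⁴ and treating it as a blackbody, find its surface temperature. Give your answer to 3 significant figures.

I = σT⁴, so T = (I/σ)^(1/4) = (3.353×10⁴/(5.670×10⁻⁸))^(1/4) = 877 K.

T ≈ 877 K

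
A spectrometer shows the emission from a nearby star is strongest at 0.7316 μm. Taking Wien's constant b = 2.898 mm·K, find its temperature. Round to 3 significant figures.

Wien's law gives T = b/λ_max = (2.898×10⁻³ m·K)/(7.316×10⁻⁷ m) = 3.96×10³ K.

T ≈ 3.96×10³ K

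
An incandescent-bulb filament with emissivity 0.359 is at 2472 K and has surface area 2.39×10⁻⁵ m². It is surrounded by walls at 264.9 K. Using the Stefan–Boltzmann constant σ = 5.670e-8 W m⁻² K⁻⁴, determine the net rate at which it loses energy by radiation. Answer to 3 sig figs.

Area A = 2.39×10⁻⁵ m².
Net radiated power P_net = εσA(T⁴ − T₀⁴) = 0.359×5.670×10⁻⁸×2.39×10⁻⁵×(2472⁴ − 264.9⁴).
T⁴ − T₀⁴ = 3.73417×10¹³ − 4.92411×10⁹ = 3.73368×10¹³ K⁴, so P_net = 18.2 W.

Net loss ≈ 18.2 W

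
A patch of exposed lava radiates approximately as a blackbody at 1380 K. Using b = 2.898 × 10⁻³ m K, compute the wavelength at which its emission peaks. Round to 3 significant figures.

λ_max ≈ 2.10×10³ nm

Wien's displacement law: λ_max = b/T = (2.898×10⁻³ m·K)/(1380 K) = 2.100×10⁻⁶ m.
That is 2.10×10³ nm, in the infrared range.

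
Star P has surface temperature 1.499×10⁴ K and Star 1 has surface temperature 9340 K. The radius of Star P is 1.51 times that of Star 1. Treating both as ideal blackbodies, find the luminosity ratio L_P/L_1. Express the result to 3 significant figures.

L ∝ R²T⁴, so L_P/L_1 = (R_P/R_1)²(T_P/T_1)⁴ = (1.51)² × (1.499×10⁴/9340)⁴ = 2.2801 × 6.63467 = 15.1.

L_P/L_1 ≈ 15.1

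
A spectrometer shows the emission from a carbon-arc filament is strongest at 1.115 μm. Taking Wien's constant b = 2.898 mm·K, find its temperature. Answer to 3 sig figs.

T ≈ 2.60×10³ K

Wien's law gives T = b/λ_max = (2.898×10⁻³ m·K)/(1.115×10⁻⁶ m) = 2.60×10³ K.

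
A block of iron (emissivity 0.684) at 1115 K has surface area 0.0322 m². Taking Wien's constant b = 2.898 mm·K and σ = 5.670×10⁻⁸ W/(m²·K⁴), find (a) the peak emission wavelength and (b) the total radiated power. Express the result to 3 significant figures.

λ_max ≈ 2.60×10³ nm; P ≈ 1.93×10³ W

(a) λ_max = b/T = 2.898×10⁻³/1115 = 2.599×10⁻⁶ m = 2.60×10³ nm.
Area A = 0.0322 m².
(b) P = εσAT⁴ = 0.684×5.670×10⁻⁸×0.0322×(1115)⁴ = 1.93×10³ W.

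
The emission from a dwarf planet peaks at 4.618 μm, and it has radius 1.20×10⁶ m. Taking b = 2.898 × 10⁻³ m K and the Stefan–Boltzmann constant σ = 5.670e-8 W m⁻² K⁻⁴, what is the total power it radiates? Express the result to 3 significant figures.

P ≈ 1.59×10¹⁷ W

Wien's law: T = b/λ_max = 2.898×10⁻³/4.618×10⁻⁶ = 627.544 K.
Surface area A = 4πR² = 4π(1.20×10⁶ m)² = 1.80956×10¹³ m².
Then P = σAT⁴ = 5.670×10⁻⁸×1.80956×10¹³×(627.544)⁴ = 1.59×10¹⁷ W.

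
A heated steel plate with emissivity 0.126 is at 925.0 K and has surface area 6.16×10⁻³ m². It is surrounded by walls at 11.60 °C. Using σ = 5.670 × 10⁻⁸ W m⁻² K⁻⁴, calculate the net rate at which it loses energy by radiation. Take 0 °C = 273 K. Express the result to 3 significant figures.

Net loss ≈ 31.9 W

Surroundings: T = 11.60 °C + 273 = 284.60 K.
Area A = 6.16×10⁻³ m².
Net radiated power P_net = εσA(T⁴ − T₀⁴) = 0.126×5.670×10⁻⁸×6.16×10⁻³×(925.0⁴ − 284.60⁴).
T⁴ − T₀⁴ = 7.32094×10¹¹ − 6.56054×10⁹ = 7.25533×10¹¹ K⁴, so P_net = 31.9 W.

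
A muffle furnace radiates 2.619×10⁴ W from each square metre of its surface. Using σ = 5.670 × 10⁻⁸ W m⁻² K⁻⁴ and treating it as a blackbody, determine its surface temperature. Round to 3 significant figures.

T ≈ 824 K

I = σT⁴, so T = (I/σ)^(1/4) = (2.619×10⁴/(5.670×10⁻⁸))^(1/4) = 824 K.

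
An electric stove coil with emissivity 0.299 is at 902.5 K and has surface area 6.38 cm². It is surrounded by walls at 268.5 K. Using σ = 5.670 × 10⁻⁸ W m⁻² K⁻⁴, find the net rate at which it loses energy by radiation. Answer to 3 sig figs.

Area A = 6.38 cm² = 6.38×10⁻⁴ m².
Net radiated power P_net = εσA(T⁴ − T₀⁴) = 0.299×5.670×10⁻⁸×6.38×10⁻⁴×(902.5⁴ − 268.5⁴).
T⁴ − T₀⁴ = 6.63420×10¹¹ − 5.19729×10⁹ = 6.58223×10¹¹ K⁴, so P_net = 7.12 W.

Net loss ≈ 7.12 W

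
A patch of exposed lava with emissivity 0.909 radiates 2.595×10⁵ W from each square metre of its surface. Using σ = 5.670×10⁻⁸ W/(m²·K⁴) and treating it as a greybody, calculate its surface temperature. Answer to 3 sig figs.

I = εσT⁴, so T = (I/εσ)^(1/4) = (2.595×10⁵/(0.909×5.670×10⁻⁸))^(1/4) = 1.50×10³ K.

T ≈ 1.50×10³ K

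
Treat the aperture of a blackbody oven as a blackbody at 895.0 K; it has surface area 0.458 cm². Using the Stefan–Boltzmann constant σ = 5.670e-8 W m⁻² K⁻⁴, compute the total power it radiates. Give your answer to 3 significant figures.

P ≈ 1.67 W

Area A = 0.458 cm² = 4.58×10⁻⁵ m².
P = σAT⁴ = 5.670×10⁻⁸ × 4.58×10⁻⁵ × (895.0)⁴ = 1.67 W.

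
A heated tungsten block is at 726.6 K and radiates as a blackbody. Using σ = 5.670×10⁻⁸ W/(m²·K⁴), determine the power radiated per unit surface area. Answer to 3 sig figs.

I ≈ 1.58×10⁴ W/m²

Stefan–Boltzmann: I = σT⁴ = 5.670×10⁻⁸ × (726.6)⁴ = 1.58×10⁴ W/m².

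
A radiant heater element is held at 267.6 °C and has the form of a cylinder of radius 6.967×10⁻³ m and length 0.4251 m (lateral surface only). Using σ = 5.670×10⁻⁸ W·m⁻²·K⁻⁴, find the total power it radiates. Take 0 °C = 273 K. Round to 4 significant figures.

P ≈ 90.12 W

T = 267.6 °C + 273 = 540.6 K.
Lateral area A = 2πrL = 2π×6.967×10⁻³×0.4251 = 0.0186087 m².
P = σAT⁴ = 5.670×10⁻⁸ × 0.0186087 × (540.6)⁴ = 90.12 W.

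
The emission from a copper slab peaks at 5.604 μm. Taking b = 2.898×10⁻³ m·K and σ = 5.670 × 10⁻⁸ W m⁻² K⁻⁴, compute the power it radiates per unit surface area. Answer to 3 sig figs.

Wien's law: T = b/λ_max = 2.898×10⁻³/5.604×10⁻⁶ = 517.131 K.
Then I = σT⁴ = 5.670×10⁻⁸×(517.131)⁴ = 4.05×10³ W/m².

I ≈ 4.05×10³ W/m²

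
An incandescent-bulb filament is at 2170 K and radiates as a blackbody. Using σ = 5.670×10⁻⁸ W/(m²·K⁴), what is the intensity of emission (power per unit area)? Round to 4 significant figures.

I ≈ 1.257×10⁶ W/m²

Stefan–Boltzmann: I = σT⁴ = 5.670×10⁻⁸ × (2170)⁴ = 1.257×10⁶ W/m².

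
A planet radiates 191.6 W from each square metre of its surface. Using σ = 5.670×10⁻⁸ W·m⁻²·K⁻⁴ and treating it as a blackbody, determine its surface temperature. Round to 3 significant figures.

T ≈ 241 K

I = σT⁴, so T = (I/σ)^(1/4) = (191.6/(5.670×10⁻⁸))^(1/4) = 241 K.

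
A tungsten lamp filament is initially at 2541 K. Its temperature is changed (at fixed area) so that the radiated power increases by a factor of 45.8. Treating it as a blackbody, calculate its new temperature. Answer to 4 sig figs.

T₂ ≈ 6610 K

P ∝ T⁴, so T₂/T₁ = (P₂/P₁)^(1/4) = (45.8)^(1/4) = 2.60146.
T₂ = 2541 × 2.60146 = 6610 K.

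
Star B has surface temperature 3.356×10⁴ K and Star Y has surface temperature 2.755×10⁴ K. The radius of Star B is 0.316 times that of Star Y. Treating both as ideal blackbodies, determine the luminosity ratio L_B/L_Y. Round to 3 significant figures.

L_B/L_Y ≈ 0.220

L ∝ R²T⁴, so L_B/L_Y = (R_B/R_Y)²(T_B/T_Y)⁴ = (0.316)² × (3.356×10⁴/2.755×10⁴)⁴ = 0.099856 × 2.20192 = 0.220.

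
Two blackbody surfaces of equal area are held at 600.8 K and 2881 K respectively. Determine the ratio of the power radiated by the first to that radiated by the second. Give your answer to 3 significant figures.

With equal areas, P₁/P₂ = (T₁/T₂)⁴ = (600.8/2881)⁴ = 1.89×10⁻³.

P₁/P₂ ≈ 1.89×10⁻³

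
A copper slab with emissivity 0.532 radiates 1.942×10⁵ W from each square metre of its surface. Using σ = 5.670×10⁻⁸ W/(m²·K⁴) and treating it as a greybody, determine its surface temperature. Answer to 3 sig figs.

I = εσT⁴, so T = (I/εσ)^(1/4) = (1.942×10⁵/(0.532×5.670×10⁻⁸))^(1/4) = 1.59×10³ K.

T ≈ 1.59×10³ K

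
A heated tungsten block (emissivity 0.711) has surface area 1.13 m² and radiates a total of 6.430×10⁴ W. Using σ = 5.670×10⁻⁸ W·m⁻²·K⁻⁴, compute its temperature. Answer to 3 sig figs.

Area A = 1.13 m².
P = εσAT⁴ ⇒ T = (P/(εσA))^(1/4) = (6.430×10⁴/(0.711×5.670×10⁻⁸×1.13))^(1/4) = 1.09×10³ K.

T ≈ 1.09×10³ K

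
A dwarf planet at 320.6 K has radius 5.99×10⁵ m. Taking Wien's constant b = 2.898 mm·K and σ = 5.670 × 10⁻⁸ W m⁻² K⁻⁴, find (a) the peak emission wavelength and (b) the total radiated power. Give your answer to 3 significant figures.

(a) λ_max = b/T = 2.898×10⁻³/320.6 = 9.039×10⁻⁶ m = 9.04 μm.
Surface area A = 4πR² = 4π(5.99×10⁵ m)² = 4.50883×10¹² m².
(b) P = σAT⁴ = 5.670×10⁻⁸×4.50883×10¹²×(320.6)⁴ = 2.70×10¹⁵ W.

λ_max ≈ 9.04 μm; P ≈ 2.70×10¹⁵ W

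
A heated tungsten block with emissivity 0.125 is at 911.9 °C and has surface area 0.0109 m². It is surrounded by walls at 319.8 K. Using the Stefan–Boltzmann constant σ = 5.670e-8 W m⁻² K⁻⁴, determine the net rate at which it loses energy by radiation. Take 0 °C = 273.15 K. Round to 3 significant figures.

T = 911.9 °C + 273.15 = 1185.05 K.
Area A = 0.0109 m².
Net radiated power P_net = εσA(T⁴ − T₀⁴) = 0.125×5.670×10⁻⁸×0.0109×(1185.05⁴ − 319.8⁴).
T⁴ − T₀⁴ = 1.97218×10¹² − 1.04596×10¹⁰ = 1.96172×10¹² K⁴, so P_net = 152 W.

Net loss ≈ 152 W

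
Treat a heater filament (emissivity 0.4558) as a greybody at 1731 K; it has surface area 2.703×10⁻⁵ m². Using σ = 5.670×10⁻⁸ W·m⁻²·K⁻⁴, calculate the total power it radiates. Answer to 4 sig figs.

P ≈ 6.272 W

Area A = 2.703×10⁻⁵ m².
P = εσAT⁴ = 0.4558 × 5.670×10⁻⁸ × 2.703×10⁻⁵ × (1731)⁴ = 6.272 W.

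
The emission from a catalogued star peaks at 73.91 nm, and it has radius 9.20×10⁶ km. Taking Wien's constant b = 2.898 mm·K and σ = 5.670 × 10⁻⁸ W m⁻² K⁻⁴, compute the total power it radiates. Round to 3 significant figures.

P ≈ 1.43×10³² W

Wien's law: T = b/λ_max = 2.898×10⁻³/7.391×10⁻⁸ = 39209.8 K.
Surface area A = 4πR² = 4π(9.20×10⁹ m)² = 1.06362×10²¹ m².
Then P = σAT⁴ = 5.670×10⁻⁸×1.06362×10²¹×(39209.8)⁴ = 1.43×10³² W.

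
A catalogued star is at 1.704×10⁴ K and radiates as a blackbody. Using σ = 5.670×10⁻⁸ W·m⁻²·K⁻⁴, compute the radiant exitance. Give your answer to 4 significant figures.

Stefan–Boltzmann: I = σT⁴ = 5.670×10⁻⁸ × (1.704×10⁴)⁴ = 4.780×10⁹ W/m².

I ≈ 4.780×10⁹ W/m²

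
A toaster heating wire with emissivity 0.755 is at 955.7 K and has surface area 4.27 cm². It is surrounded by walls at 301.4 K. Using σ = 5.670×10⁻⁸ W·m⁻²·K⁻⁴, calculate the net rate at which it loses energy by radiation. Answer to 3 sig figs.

Net loss ≈ 15.1 W

Area A = 4.27 cm² = 4.27×10⁻⁴ m².
Net radiated power P_net = εσA(T⁴ − T₀⁴) = 0.755×5.670×10⁻⁸×4.27×10⁻⁴×(955.7⁴ − 301.4⁴).
T⁴ − T₀⁴ = 8.34231×10¹¹ − 8.25226×10⁹ = 8.25979×10¹¹ K⁴, so P_net = 15.1 W.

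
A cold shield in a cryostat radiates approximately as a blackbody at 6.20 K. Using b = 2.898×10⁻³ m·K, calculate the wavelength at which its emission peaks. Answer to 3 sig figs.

λ_max ≈ 4.67×10⁻⁴ m

Wien's displacement law: λ_max = b/T = (2.898×10⁻³ m·K)/(6.20 K) = 4.674×10⁻⁴ m.
That is 4.67×10⁻⁴ m, in the infrared range.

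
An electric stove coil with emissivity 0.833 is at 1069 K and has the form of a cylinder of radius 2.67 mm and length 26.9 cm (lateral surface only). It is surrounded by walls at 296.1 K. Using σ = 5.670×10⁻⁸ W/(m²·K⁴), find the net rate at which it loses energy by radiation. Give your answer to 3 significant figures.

Lateral area A = 2πrL = 2π×2.67×10⁻³×0.269 = 4.51277×10⁻³ m².
Net radiated power P_net = εσA(T⁴ − T₀⁴) = 0.833×5.670×10⁻⁸×4.51277×10⁻³×(1069⁴ − 296.1⁴).
T⁴ − T₀⁴ = 1.30590×10¹² − 7.68694×10⁹ = 1.29821×10¹² K⁴, so P_net = 277 W.

Net loss ≈ 277 W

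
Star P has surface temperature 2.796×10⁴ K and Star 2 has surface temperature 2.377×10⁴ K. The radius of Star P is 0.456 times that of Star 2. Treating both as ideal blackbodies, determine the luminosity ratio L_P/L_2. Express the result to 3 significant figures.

L_P/L_2 ≈ 0.398

L ∝ R²T⁴, so L_P/L_2 = (R_P/R_2)²(T_P/T_2)⁴ = (0.456)² × (2.796×10⁴/2.377×10⁴)⁴ = 0.207936 × 1.91440 = 0.398.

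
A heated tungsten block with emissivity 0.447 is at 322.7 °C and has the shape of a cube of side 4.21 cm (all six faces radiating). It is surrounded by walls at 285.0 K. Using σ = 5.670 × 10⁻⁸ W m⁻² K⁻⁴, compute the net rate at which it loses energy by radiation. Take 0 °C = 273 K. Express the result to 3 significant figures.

T = 322.7 °C + 273 = 595.7 K.
Area A = 6s² = 6×(0.0421 m)² = 0.0106345 m².
Net radiated power P_net = εσA(T⁴ − T₀⁴) = 0.447×5.670×10⁻⁸×0.0106345×(595.7⁴ − 285.0⁴).
T⁴ − T₀⁴ = 1.25925×10¹¹ − 6.59750×10⁹ = 1.19328×10¹¹ K⁴, so P_net = 32.2 W.

Net loss ≈ 32.2 W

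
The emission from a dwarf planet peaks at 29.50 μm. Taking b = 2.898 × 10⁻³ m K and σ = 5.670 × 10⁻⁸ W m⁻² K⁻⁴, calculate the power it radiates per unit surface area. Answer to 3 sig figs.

I ≈ 5.28 W/m²

Wien's law: T = b/λ_max = 2.898×10⁻³/2.950×10⁻⁵ = 98.2373 K.
Then I = σT⁴ = 5.670×10⁻⁸×(98.2373)⁴ = 5.28 W/m².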